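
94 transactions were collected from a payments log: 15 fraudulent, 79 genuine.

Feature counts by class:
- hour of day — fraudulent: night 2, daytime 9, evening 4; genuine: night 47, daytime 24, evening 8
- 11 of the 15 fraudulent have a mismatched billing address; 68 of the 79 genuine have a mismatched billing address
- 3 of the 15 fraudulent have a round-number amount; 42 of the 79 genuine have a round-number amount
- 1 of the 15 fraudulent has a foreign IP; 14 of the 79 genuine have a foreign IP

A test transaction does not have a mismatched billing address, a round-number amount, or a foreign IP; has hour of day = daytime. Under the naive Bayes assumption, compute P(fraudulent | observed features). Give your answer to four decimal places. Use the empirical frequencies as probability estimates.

fraudulent: (15/94) × (9/15) × (4/15) × (12/15) × (14/15) ≈ 0.0190638
genuine: (79/94) × (24/79) × (11/79) × (37/79) × (65/79) ≈ 0.0136997
P(fraudulent | x) = 0.0190638 / 0.0327635 ≈ 0.5819

0.5819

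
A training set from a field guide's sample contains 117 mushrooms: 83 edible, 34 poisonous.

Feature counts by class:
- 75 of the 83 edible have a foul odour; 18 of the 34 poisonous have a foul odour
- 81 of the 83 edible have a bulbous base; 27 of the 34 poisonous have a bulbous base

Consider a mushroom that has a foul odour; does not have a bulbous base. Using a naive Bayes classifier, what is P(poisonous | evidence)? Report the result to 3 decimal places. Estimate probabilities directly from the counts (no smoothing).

0.672

edible: (83/117) × (75/83) × (2/83) ≈ 0.0154464
poisonous: (34/117) × (18/34) × (7/34) ≈ 0.0316742
P(poisonous | x) = 0.0316742 / 0.0471206 ≈ 0.672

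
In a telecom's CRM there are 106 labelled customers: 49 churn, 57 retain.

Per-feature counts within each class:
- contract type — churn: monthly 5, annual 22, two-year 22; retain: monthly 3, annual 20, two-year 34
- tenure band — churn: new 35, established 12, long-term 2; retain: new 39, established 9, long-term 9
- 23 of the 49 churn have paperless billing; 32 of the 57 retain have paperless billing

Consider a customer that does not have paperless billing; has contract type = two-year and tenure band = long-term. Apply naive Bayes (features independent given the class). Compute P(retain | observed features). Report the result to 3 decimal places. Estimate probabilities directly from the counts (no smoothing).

churn: (49/106) × (22/49) × (2/49) × (26/49) ≈ 0.00449498
retain: (57/106) × (34/57) × (9/57) × (25/57) ≈ 0.0222129
P(retain | x) = 0.0222129 / 0.02670788 ≈ 0.832

0.832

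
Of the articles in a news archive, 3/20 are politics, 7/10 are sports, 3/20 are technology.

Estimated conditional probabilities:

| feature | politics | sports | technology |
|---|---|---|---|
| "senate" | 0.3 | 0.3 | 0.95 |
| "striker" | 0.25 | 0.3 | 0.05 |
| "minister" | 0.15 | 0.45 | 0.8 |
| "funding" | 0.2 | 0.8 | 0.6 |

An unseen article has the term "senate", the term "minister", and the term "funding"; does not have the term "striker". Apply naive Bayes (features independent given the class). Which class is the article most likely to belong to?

technology

politics: 0.15 × 0.3 × (1−0.25) × 0.15 × 0.2 = 0.0010125
sports: 0.7 × 0.3 × (1−0.3) × 0.45 × 0.8 = 0.05292
technology: 0.15 × 0.95 × (1−0.05) × 0.8 × 0.6 = 0.06498
Highest score → technology.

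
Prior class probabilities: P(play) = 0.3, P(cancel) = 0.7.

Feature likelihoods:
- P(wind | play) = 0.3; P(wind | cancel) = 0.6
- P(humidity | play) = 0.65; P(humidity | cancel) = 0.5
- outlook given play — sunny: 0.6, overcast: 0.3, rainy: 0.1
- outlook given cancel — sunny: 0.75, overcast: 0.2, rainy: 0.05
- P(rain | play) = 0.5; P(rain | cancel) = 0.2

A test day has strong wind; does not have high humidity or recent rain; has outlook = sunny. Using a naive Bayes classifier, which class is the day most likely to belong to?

cancel

play: 0.3 × 0.3 × (1−0.65) × 0.6 × (1−0.5) = 0.00945
cancel: 0.7 × 0.6 × (1−0.5) × 0.75 × (1−0.2) = 0.126
Highest score → cancel.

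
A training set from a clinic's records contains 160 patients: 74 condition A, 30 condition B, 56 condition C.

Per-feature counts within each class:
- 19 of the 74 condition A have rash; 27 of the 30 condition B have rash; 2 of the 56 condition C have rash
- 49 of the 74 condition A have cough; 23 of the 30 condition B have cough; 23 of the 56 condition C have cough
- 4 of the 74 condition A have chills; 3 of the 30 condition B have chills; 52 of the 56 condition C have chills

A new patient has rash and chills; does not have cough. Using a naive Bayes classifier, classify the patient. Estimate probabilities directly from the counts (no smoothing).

condition C

condition A: (74/160) × (19/74) × (25/74) × (4/74) ≈ 0.00216855
condition B: (30/160) × (27/30) × (7/30) × (3/30) = 0.0039375
condition C: (56/160) × (2/56) × (33/56) × (52/56) ≈ 0.00683992
Highest score → condition C.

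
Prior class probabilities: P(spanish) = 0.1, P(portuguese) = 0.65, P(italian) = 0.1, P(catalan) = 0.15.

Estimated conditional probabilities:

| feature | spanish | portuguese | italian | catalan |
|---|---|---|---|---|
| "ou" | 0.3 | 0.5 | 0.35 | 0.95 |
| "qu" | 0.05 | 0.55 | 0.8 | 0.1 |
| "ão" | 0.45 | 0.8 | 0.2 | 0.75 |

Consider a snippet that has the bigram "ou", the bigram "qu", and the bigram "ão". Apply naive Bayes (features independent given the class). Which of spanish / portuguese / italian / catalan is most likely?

portuguese

spanish: 0.1 × 0.3 × 0.05 × 0.45 = 0.000675
portuguese: 0.65 × 0.5 × 0.55 × 0.8 = 0.143
italian: 0.1 × 0.35 × 0.8 × 0.2 = 0.0056
catalan: 0.15 × 0.95 × 0.1 × 0.75 = 0.0106875
Highest score → portuguese.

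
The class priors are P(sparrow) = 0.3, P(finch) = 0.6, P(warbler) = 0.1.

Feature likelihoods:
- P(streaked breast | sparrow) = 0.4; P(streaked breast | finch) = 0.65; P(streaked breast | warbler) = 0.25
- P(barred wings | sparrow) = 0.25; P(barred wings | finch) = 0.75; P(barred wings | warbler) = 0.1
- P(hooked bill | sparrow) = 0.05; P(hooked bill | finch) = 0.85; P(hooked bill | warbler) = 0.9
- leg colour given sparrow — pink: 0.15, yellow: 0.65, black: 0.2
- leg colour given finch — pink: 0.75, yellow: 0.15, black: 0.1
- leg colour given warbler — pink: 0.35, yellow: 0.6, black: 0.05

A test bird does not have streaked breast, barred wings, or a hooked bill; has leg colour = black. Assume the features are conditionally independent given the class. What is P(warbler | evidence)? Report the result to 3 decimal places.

sparrow: 0.3 × (1−0.4) × (1−0.25) × (1−0.05) × 0.2 = 0.02565
finch: 0.6 × (1−0.65) × (1−0.75) × (1−0.85) × 0.1 = 0.0007875
warbler: 0.1 × (1−0.25) × (1−0.1) × (1−0.9) × 0.05 = 0.0003375
P(warbler | x) = 0.0003375 / 0.026775 ≈ 0.013

0.013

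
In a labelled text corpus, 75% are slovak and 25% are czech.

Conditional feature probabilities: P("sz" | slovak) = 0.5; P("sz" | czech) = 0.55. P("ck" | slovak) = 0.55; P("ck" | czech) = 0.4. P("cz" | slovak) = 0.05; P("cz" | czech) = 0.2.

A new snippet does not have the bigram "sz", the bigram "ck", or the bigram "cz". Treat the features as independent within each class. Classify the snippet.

slovak

slovak: 0.75 × (1−0.5) × (1−0.55) × (1−0.05) = 0.1603125
czech: 0.25 × (1−0.55) × (1−0.4) × (1−0.2) = 0.054
Highest score → slovak.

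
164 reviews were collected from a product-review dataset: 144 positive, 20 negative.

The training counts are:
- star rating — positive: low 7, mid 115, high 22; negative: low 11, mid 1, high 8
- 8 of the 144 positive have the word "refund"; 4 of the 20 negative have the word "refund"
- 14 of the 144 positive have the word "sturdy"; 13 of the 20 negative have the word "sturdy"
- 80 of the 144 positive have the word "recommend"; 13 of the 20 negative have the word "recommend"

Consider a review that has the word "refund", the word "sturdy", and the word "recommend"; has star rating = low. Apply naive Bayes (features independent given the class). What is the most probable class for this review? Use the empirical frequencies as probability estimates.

negative

positive: (144/164) × (7/144) × (8/144) × (14/144) × (80/144) ≈ 0.000128078
negative: (20/164) × (11/20) × (4/20) × (13/20) × (13/20) ≈ 0.00566768
Highest score → negative.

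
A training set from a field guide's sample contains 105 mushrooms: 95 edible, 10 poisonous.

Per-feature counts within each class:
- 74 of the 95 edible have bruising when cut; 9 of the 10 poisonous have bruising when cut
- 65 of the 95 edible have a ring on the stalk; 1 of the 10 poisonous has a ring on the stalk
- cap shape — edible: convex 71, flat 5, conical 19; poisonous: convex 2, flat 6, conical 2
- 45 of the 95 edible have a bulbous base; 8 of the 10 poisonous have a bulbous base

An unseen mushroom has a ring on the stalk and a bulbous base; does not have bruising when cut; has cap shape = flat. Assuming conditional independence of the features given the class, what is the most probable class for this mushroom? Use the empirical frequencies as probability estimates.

edible

edible: (95/105) × (21/95) × (65/95) × (5/95) × (45/95) ≈ 0.00341158
poisonous: (10/105) × (1/10) × (1/10) × (6/10) × (8/10) ≈ 0.000457143
Highest score → edible.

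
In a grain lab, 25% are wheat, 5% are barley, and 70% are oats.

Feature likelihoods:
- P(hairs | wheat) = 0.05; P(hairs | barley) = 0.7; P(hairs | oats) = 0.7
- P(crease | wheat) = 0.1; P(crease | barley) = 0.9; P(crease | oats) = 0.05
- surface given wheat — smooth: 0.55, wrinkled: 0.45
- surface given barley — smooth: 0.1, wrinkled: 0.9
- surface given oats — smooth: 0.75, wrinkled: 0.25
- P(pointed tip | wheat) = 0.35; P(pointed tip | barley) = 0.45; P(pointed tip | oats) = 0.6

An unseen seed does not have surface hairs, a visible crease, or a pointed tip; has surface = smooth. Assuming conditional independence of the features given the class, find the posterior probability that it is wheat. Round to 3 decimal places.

wheat: 0.25 × (1−0.05) × (1−0.1) × 0.55 × (1−0.35) = 0.076415625
barley: 0.05 × (1−0.7) × (1−0.9) × 0.1 × (1−0.45) = 0.0000825
oats: 0.7 × (1−0.7) × (1−0.05) × 0.75 × (1−0.6) = 0.05985
P(wheat | x) = 0.076415625 / 0.136348125 ≈ 0.560

0.560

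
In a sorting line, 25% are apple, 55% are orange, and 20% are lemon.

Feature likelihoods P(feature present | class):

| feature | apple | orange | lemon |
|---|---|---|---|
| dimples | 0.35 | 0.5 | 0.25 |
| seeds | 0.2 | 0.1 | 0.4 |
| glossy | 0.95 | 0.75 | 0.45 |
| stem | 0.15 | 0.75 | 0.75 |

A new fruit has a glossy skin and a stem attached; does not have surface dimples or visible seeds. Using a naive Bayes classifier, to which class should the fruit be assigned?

orange

apple: 0.25 × (1−0.35) × (1−0.2) × 0.95 × 0.15 = 0.018525
orange: 0.55 × (1−0.5) × (1−0.1) × 0.75 × 0.75 = 0.13921875
lemon: 0.2 × (1−0.25) × (1−0.4) × 0.45 × 0.75 = 0.030375
Highest score → orange.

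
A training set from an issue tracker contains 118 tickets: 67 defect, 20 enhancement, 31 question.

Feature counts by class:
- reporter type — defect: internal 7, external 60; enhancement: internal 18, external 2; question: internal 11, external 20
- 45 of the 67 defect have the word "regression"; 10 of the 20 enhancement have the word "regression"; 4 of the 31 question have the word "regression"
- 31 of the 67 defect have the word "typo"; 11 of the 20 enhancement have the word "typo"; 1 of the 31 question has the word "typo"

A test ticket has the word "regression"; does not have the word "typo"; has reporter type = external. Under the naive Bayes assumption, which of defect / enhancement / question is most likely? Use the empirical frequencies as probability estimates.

defect

defect: (67/118) × (60/67) × (45/67) × (36/67) ≈ 0.183499
enhancement: (20/118) × (2/20) × (10/20) × (9/20) ≈ 0.00381356
question: (31/118) × (20/31) × (4/31) × (30/31) ≈ 0.0211644
Highest score → defect.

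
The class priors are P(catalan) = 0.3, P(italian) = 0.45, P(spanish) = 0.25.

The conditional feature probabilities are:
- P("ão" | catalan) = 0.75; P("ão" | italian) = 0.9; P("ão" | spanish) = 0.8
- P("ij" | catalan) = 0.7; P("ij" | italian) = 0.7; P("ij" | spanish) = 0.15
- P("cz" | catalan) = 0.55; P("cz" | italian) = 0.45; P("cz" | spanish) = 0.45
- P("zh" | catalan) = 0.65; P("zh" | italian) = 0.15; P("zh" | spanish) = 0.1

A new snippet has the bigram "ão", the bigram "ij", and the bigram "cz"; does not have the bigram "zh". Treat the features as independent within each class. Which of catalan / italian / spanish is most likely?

catalan: 0.3 × 0.75 × 0.7 × 0.55 × (1−0.65) = 0.03031875
italian: 0.45 × 0.9 × 0.7 × 0.45 × (1−0.15) = 0.10843875
spanish: 0.25 × 0.8 × 0.15 × 0.45 × (1−0.1) = 0.01215
Highest score → italian.

italian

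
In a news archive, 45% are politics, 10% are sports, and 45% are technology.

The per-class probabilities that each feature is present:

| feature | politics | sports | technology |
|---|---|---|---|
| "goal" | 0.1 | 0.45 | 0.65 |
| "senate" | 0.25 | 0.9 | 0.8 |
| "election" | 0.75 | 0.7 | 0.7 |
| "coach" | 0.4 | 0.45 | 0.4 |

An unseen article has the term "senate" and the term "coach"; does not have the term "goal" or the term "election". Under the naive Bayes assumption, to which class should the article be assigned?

technology

politics: 0.45 × (1−0.1) × 0.25 × (1−0.75) × 0.4 = 0.010125
sports: 0.1 × (1−0.45) × 0.9 × (1−0.7) × 0.45 = 0.0066825
technology: 0.45 × (1−0.65) × 0.8 × (1−0.7) × 0.4 = 0.01512
Highest score → technology.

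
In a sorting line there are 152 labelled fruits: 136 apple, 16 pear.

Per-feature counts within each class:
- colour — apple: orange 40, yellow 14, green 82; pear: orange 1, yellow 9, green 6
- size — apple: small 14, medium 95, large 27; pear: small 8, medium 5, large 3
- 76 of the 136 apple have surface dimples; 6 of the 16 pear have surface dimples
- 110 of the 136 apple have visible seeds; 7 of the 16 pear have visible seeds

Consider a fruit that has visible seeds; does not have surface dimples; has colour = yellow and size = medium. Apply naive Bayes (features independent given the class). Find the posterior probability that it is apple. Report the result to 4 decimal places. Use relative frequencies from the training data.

0.8194

apple: (136/152) × (14/136) × (95/136) × (60/136) × (110/136) ≈ 0.0229581
pear: (16/152) × (9/16) × (5/16) × (10/16) × (7/16) ≈ 0.00505949
P(apple | x) = 0.0229581 / 0.02801759 ≈ 0.8194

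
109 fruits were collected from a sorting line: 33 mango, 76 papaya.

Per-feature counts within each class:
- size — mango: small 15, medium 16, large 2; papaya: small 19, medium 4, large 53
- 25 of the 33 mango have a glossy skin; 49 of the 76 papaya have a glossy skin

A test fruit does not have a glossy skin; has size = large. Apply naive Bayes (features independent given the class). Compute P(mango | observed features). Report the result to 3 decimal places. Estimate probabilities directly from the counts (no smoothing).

0.025

mango: (33/109) × (2/33) × (8/33) ≈ 0.00444815
papaya: (76/109) × (53/76) × (27/76) ≈ 0.172743
P(mango | x) = 0.00444815 / 0.17719115 ≈ 0.025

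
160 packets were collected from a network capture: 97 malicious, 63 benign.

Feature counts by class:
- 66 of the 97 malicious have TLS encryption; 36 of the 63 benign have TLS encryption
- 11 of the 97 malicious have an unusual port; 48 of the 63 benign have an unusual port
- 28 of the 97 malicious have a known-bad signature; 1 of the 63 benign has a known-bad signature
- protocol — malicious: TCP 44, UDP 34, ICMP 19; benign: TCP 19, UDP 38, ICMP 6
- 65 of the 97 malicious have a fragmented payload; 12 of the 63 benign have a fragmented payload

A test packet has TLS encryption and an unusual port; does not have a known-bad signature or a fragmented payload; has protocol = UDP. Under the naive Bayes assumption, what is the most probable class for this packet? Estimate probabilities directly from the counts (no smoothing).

benign

malicious: (97/160) × (66/97) × (11/97) × (69/97) × (34/97) × (32/97) ≈ 0.00384776
benign: (63/160) × (36/63) × (48/63) × (62/63) × (38/63) × (51/63) ≈ 0.0823772
Highest score → benign.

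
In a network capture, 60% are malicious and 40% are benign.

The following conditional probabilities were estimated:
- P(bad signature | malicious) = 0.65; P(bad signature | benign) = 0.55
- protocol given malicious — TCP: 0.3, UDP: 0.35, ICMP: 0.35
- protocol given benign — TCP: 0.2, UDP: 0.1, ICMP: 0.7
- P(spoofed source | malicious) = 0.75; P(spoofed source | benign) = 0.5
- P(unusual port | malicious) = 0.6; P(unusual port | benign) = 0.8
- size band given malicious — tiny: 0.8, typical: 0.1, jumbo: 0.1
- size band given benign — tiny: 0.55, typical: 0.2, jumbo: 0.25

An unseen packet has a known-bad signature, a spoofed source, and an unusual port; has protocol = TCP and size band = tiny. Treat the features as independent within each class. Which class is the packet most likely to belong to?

malicious

malicious: 0.6 × 0.65 × 0.3 × 0.75 × 0.6 × 0.8 = 0.04212
benign: 0.4 × 0.55 × 0.2 × 0.5 × 0.8 × 0.55 = 0.00968
Highest score → malicious.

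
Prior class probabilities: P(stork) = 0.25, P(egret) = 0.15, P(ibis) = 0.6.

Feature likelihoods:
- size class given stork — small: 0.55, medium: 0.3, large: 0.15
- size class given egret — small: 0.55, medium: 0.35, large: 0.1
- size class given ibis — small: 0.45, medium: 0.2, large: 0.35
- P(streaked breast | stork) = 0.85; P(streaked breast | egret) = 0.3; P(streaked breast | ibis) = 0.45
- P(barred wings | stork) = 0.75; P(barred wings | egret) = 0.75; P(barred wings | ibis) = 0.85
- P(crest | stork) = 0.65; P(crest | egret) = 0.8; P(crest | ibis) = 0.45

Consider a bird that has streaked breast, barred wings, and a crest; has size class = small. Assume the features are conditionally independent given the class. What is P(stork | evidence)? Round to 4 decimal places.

0.4816

stork: 0.25 × 0.55 × 0.85 × 0.75 × 0.65 = 0.0569765625
egret: 0.15 × 0.55 × 0.3 × 0.75 × 0.8 = 0.01485
ibis: 0.6 × 0.45 × 0.45 × 0.85 × 0.45 = 0.04647375
P(stork | x) = 0.0569765625 / 0.1183003125 ≈ 0.4816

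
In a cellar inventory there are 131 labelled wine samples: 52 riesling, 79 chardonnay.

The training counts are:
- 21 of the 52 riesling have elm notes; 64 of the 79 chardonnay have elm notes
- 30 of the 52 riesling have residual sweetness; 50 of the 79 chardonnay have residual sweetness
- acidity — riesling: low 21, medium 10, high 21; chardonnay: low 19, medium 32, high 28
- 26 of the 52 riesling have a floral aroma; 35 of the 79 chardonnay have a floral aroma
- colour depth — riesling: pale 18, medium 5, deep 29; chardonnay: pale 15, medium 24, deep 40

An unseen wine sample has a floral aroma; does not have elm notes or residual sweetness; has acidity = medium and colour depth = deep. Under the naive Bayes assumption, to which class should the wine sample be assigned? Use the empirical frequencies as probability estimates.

riesling

riesling: (52/131) × (31/52) × (22/52) × (10/52) × (26/52) × (29/52) ≈ 0.00536872
chardonnay: (79/131) × (15/79) × (29/79) × (32/79) × (35/79) × (40/79) ≈ 0.00381933
Highest score → riesling.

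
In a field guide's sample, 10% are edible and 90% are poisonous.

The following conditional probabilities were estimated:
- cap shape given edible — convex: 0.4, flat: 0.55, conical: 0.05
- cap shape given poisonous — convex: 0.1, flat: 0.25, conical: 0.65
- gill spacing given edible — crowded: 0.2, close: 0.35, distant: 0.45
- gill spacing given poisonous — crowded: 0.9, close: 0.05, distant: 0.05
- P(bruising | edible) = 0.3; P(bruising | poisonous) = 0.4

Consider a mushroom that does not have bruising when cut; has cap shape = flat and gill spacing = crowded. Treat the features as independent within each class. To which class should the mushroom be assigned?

edible: 0.1 × 0.55 × 0.2 × (1−0.3) = 0.0077
poisonous: 0.9 × 0.25 × 0.9 × (1−0.4) = 0.1215
Highest score → poisonous.

poisonous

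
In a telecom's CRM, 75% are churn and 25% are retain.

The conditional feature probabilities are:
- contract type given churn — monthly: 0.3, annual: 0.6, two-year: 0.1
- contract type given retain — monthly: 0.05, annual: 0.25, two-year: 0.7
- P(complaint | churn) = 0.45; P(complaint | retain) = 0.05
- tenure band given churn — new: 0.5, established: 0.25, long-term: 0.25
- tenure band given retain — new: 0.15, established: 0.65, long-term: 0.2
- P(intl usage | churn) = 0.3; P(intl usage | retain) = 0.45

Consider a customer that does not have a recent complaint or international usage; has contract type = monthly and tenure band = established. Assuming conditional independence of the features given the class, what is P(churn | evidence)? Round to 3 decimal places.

churn: 0.75 × 0.3 × (1−0.45) × 0.25 × (1−0.3) = 0.02165625
retain: 0.25 × 0.05 × (1−0.05) × 0.65 × (1−0.45) = 0.0042453125
P(churn | x) = 0.02165625 / 0.0259015625 ≈ 0.836

0.836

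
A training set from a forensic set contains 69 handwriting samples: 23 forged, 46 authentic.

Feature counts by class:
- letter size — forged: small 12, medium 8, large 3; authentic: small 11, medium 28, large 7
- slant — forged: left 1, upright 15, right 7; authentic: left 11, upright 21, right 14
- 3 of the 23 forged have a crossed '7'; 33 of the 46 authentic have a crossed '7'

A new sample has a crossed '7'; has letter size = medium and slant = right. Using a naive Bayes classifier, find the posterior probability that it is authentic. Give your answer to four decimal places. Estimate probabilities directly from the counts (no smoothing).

0.9506

forged: (23/69) × (8/23) × (7/23) × (3/23) ≈ 0.00460261
authentic: (46/69) × (28/46) × (14/46) × (33/46) ≈ 0.0886003
P(authentic | x) = 0.0886003 / 0.09320291 ≈ 0.9506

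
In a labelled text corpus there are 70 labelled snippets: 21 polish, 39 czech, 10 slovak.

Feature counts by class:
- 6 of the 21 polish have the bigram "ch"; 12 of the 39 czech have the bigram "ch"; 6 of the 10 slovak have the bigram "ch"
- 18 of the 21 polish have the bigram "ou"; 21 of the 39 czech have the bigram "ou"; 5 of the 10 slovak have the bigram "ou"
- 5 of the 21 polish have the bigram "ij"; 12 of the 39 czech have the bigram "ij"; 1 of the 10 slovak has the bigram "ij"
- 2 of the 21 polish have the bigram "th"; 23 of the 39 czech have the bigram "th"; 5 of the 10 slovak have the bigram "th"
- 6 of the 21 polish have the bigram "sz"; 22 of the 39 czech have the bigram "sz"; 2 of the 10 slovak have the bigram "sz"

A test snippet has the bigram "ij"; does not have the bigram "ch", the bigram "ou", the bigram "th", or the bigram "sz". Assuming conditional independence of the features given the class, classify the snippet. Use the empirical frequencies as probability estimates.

czech

polish: (21/70) × (15/21) × (3/21) × (5/21) × (19/21) × (15/21) ≈ 0.00471034
czech: (39/70) × (27/39) × (18/39) × (12/39) × (16/39) × (17/39) ≈ 0.00979558
slovak: (10/70) × (4/10) × (5/10) × (1/10) × (5/10) × (8/10) ≈ 0.00114286
Highest score → czech.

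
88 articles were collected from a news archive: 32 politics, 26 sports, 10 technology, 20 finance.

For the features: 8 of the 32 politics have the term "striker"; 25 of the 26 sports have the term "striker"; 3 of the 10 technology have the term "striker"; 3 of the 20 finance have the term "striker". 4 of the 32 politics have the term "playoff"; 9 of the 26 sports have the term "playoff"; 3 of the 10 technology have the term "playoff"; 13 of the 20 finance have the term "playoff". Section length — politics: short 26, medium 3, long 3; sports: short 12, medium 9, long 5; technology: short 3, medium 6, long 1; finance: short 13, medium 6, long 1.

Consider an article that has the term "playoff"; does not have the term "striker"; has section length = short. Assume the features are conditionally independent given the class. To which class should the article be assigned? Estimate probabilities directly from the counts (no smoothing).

politics: (32/88) × (24/32) × (4/32) × (26/32) ≈ 0.0276989
sports: (26/88) × (1/26) × (9/26) × (12/26) ≈ 0.00181549
technology: (10/88) × (7/10) × (3/10) × (3/10) ≈ 0.00715909
finance: (20/88) × (17/20) × (13/20) × (13/20) ≈ 0.0816193
Highest score → finance.

finance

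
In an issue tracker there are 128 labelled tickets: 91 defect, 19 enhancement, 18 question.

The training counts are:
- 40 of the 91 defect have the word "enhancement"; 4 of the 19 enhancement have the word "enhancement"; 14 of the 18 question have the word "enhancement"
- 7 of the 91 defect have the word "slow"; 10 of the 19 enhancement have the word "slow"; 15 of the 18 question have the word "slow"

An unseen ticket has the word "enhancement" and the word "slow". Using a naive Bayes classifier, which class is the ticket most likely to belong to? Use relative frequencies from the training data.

question

defect: (91/128) × (40/91) × (7/91) ≈ 0.0240385
enhancement: (19/128) × (4/19) × (10/19) ≈ 0.0164474
question: (18/128) × (14/18) × (15/18) ≈ 0.0911458
Highest score → question.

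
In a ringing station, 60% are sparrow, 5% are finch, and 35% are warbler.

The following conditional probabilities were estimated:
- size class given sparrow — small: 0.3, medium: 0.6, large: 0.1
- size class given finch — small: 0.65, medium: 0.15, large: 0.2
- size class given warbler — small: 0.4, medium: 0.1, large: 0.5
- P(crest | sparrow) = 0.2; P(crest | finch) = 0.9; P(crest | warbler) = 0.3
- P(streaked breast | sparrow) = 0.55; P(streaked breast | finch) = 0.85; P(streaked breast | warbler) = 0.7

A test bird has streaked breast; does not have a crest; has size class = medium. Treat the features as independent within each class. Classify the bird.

sparrow

sparrow: 0.6 × 0.6 × (1−0.2) × 0.55 = 0.1584
finch: 0.05 × 0.15 × (1−0.9) × 0.85 = 0.0006375
warbler: 0.35 × 0.1 × (1−0.3) × 0.7 = 0.01715
Highest score → sparrow.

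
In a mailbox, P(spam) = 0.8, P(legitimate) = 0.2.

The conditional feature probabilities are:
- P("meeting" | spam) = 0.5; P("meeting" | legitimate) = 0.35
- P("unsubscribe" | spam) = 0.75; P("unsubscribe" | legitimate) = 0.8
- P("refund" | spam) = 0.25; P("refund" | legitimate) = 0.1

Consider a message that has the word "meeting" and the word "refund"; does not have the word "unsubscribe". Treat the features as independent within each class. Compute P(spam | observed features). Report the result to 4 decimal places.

0.9470

spam: 0.8 × 0.5 × (1−0.75) × 0.25 = 0.025
legitimate: 0.2 × 0.35 × (1−0.8) × 0.1 = 0.0014
P(spam | x) = 0.025 / 0.0264 ≈ 0.9470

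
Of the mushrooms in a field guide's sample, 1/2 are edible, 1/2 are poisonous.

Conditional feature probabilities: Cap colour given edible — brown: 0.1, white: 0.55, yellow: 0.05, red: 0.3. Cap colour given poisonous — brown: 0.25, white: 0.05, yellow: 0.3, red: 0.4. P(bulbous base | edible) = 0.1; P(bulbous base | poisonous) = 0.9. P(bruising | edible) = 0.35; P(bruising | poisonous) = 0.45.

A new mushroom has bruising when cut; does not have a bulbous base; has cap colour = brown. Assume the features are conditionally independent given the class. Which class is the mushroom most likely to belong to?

edible: 0.5 × 0.1 × (1−0.1) × 0.35 = 0.01575
poisonous: 0.5 × 0.25 × (1−0.9) × 0.45 = 0.005625
Highest score → edible.

edible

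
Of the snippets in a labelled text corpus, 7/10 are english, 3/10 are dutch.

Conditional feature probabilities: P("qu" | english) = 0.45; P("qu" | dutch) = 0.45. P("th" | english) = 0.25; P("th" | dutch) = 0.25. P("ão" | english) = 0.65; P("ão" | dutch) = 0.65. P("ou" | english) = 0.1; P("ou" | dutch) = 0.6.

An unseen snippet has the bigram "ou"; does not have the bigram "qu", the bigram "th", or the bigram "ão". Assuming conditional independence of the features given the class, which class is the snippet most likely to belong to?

english: 0.7 × (1−0.45) × (1−0.25) × (1−0.65) × 0.1 = 0.01010625
dutch: 0.3 × (1−0.45) × (1−0.25) × (1−0.65) × 0.6 = 0.0259875
Highest score → dutch.

dutch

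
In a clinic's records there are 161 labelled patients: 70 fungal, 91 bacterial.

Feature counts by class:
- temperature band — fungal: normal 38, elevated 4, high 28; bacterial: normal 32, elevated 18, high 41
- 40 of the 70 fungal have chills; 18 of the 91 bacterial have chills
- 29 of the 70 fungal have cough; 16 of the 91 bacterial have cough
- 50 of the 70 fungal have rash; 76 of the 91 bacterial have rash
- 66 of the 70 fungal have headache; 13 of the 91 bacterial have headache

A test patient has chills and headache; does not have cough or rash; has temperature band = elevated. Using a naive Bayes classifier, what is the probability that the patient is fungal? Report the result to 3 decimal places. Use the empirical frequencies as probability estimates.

0.839

fungal: (70/161) × (4/70) × (40/70) × (41/70) × (20/70) × (66/70) ≈ 0.00224006
bacterial: (91/161) × (18/91) × (18/91) × (75/91) × (15/91) × (13/91) ≈ 0.00042919
P(fungal | x) = 0.00224006 / 0.00266925 ≈ 0.839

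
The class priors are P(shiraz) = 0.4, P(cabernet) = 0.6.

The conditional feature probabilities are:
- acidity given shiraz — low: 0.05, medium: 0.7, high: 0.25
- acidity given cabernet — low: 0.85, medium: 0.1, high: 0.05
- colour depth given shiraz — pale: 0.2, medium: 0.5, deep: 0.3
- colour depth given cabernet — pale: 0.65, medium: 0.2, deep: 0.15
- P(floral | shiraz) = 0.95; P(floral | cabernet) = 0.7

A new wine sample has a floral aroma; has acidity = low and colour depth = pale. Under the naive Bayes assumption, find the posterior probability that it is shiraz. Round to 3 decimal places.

0.016

shiraz: 0.4 × 0.05 × 0.2 × 0.95 = 0.0038
cabernet: 0.6 × 0.85 × 0.65 × 0.7 = 0.23205
P(shiraz | x) = 0.0038 / 0.23585 ≈ 0.016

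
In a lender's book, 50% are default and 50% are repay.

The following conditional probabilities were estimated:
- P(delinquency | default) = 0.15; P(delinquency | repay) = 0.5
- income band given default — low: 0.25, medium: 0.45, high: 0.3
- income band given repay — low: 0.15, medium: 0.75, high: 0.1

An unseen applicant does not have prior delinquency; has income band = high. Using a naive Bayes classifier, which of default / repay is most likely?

default: 0.5 × (1−0.15) × 0.3 = 0.1275
repay: 0.5 × (1−0.5) × 0.1 = 0.025
Highest score → default.

default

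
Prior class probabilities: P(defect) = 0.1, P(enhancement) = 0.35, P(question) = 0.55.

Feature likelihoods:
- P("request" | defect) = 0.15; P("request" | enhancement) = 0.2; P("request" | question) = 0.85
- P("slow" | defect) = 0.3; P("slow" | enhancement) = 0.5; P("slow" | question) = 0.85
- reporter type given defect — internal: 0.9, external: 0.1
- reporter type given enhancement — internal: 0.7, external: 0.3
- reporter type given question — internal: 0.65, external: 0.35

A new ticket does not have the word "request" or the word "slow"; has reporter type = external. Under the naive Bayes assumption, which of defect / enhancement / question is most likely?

enhancement

defect: 0.1 × (1−0.15) × (1−0.3) × 0.1 = 0.00595
enhancement: 0.35 × (1−0.2) × (1−0.5) × 0.3 = 0.042
question: 0.55 × (1−0.85) × (1−0.85) × 0.35 = 0.00433125
Highest score → enhancement.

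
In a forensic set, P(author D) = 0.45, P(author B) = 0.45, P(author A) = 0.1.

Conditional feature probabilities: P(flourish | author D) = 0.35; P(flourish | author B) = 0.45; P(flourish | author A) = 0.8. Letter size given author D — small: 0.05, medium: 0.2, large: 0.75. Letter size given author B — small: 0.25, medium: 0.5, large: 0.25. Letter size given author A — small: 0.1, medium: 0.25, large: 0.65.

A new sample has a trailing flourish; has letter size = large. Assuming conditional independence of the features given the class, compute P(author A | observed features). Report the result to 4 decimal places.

author D: 0.45 × 0.35 × 0.75 = 0.118125
author B: 0.45 × 0.45 × 0.25 = 0.050625
author A: 0.1 × 0.8 × 0.65 = 0.052
P(author A | x) = 0.052 / 0.22075 ≈ 0.2356

0.2356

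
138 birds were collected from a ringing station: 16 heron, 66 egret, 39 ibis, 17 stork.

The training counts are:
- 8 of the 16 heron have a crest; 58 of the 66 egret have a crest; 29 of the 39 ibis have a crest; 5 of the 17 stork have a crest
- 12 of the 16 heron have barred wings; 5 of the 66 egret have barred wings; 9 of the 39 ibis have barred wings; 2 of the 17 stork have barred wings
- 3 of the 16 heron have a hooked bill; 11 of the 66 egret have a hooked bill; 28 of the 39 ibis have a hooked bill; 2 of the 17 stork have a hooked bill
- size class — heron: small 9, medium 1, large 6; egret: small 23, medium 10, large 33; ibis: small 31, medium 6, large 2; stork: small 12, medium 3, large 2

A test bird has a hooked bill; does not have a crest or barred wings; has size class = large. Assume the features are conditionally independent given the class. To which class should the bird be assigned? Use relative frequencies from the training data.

egret

heron: (16/138) × (8/16) × (4/16) × (3/16) × (6/16) ≈ 0.00101902
egret: (66/138) × (8/66) × (61/66) × (11/66) × (33/66) ≈ 0.00446494
ibis: (39/138) × (10/39) × (30/39) × (28/39) × (2/39) ≈ 0.00205228
stork: (17/138) × (12/17) × (15/17) × (2/17) × (2/17) ≈ 0.00106196
Highest score → egret.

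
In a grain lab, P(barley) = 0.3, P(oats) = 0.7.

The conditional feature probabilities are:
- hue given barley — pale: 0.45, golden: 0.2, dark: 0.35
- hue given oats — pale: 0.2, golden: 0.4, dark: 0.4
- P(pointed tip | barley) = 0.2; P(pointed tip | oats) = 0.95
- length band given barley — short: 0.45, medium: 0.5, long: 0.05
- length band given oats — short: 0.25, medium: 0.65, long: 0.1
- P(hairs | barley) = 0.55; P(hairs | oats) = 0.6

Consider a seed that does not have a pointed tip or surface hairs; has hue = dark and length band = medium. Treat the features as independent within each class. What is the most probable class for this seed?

barley

barley: 0.3 × 0.35 × (1−0.2) × 0.5 × (1−0.55) = 0.0189
oats: 0.7 × 0.4 × (1−0.95) × 0.65 × (1−0.6) = 0.00364
Highest score → barley.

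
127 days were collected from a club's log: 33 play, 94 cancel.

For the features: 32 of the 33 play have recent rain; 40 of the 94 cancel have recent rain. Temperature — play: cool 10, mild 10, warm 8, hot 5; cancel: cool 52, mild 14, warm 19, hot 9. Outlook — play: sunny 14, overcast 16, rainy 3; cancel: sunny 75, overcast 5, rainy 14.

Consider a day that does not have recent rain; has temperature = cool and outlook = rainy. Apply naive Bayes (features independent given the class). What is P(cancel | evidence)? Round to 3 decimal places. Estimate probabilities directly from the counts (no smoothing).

0.994

play: (33/127) × (1/33) × (10/33) × (3/33) ≈ 0.000216915
cancel: (94/127) × (54/94) × (52/94) × (14/94) ≈ 0.0350321
P(cancel | x) = 0.0350321 / 0.035249015 ≈ 0.994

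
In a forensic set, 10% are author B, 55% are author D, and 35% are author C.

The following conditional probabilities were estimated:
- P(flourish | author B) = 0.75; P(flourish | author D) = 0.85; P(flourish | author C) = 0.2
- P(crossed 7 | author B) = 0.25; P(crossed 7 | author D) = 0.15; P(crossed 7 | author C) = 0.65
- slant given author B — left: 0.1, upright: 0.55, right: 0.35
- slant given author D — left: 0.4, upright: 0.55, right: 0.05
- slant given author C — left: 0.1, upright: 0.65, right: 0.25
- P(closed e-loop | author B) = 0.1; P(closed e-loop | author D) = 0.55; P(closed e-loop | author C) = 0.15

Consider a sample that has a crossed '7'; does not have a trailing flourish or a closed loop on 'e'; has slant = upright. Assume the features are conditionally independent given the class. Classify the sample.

author B: 0.1 × (1−0.75) × 0.25 × 0.55 × (1−0.1) = 0.00309375
author D: 0.55 × (1−0.85) × 0.15 × 0.55 × (1−0.55) = 0.0030628125
author C: 0.35 × (1−0.2) × 0.65 × 0.65 × (1−0.15) = 0.100555
Highest score → author C.

author C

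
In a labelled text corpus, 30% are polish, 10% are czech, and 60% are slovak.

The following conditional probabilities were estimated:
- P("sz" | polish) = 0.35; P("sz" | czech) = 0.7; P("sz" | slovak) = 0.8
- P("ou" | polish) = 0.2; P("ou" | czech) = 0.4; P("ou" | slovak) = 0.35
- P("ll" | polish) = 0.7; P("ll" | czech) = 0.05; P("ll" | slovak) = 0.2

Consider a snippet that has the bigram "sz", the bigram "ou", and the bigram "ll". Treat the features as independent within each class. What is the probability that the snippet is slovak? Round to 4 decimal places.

0.6761

polish: 0.3 × 0.35 × 0.2 × 0.7 = 0.0147
czech: 0.1 × 0.7 × 0.4 × 0.05 = 0.0014
slovak: 0.6 × 0.8 × 0.35 × 0.2 = 0.0336
P(slovak | x) = 0.0336 / 0.0497 ≈ 0.6761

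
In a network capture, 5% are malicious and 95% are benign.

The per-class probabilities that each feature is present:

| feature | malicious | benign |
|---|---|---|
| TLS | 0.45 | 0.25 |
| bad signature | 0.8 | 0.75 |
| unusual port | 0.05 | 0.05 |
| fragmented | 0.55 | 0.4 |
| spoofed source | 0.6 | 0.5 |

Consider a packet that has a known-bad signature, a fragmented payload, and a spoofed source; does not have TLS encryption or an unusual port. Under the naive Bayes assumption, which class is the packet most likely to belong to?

malicious: 0.05 × (1−0.45) × 0.8 × (1−0.05) × 0.55 × 0.6 = 0.006897
benign: 0.95 × (1−0.25) × 0.75 × (1−0.05) × 0.4 × 0.5 = 0.10153125
Highest score → benign.

benign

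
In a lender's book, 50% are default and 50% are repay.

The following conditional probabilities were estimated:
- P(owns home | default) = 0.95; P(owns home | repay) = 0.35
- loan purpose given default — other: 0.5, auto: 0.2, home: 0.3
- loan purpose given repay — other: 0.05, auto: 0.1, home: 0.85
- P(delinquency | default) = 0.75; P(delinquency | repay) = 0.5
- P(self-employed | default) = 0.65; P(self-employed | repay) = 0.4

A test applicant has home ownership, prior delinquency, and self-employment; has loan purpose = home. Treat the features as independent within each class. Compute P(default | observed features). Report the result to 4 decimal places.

default: 0.5 × 0.95 × 0.3 × 0.75 × 0.65 = 0.06946875
repay: 0.5 × 0.35 × 0.85 × 0.5 × 0.4 = 0.02975
P(default | x) = 0.06946875 / 0.09921875 ≈ 0.7002

0.7002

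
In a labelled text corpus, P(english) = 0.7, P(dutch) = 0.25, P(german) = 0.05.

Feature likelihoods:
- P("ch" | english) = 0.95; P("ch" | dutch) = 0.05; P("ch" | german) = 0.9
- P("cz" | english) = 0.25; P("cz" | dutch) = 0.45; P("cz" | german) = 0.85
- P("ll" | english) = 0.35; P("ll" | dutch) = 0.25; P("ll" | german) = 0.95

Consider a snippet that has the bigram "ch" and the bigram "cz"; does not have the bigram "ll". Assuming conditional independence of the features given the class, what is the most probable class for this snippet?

english: 0.7 × 0.95 × 0.25 × (1−0.35) = 0.1080625
dutch: 0.25 × 0.05 × 0.45 × (1−0.25) = 0.00421875
german: 0.05 × 0.9 × 0.85 × (1−0.95) = 0.0019125
Highest score → english.

english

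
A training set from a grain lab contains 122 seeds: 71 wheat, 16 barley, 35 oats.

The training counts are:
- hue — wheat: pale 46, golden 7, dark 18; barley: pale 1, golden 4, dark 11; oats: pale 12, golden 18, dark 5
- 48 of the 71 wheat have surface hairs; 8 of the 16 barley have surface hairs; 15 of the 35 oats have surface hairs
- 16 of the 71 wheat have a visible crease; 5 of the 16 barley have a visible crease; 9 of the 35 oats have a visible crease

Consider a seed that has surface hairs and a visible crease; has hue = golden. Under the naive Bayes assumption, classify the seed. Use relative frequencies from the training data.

oats

wheat: (71/122) × (7/71) × (48/71) × (16/71) ≈ 0.00874143
barley: (16/122) × (4/16) × (8/16) × (5/16) ≈ 0.00512295
oats: (35/122) × (18/35) × (15/35) × (9/35) ≈ 0.0162596
Highest score → oats.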